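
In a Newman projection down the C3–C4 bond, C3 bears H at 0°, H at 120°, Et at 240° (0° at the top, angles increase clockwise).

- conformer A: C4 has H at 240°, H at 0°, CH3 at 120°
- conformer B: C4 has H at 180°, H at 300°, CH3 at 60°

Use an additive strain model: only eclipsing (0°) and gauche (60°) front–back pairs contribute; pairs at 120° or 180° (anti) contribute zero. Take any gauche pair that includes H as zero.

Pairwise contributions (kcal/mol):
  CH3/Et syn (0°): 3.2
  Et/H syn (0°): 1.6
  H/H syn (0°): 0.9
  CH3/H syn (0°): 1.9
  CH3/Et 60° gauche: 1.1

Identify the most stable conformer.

B

A (eclipsed): H(0°)/H(0°) eclipsed 0.9; H(120°)/CH3(120°) eclipsed 1.9; Et(240°)/H(240°) eclipsed 1.6 → 4.4 kcal/mol.
B (staggered): no non-H gauche contacts → 0.0 kcal/mol.
B has the lowest total (0.0 kcal/mol).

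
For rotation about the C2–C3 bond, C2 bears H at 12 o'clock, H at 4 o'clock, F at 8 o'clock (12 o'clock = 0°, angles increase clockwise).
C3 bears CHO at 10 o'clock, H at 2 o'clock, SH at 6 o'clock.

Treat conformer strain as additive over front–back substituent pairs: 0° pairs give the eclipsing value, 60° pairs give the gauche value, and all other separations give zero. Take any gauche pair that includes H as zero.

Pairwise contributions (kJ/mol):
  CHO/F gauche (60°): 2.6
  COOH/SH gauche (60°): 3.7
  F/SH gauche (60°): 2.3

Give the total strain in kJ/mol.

4.9 kJ/mol

This conformer is staggered. F at 240° is gauche with CHO at 300° (2.6); F at 240° is gauche with SH at 180° (2.3). Total 4.9 kJ/mol.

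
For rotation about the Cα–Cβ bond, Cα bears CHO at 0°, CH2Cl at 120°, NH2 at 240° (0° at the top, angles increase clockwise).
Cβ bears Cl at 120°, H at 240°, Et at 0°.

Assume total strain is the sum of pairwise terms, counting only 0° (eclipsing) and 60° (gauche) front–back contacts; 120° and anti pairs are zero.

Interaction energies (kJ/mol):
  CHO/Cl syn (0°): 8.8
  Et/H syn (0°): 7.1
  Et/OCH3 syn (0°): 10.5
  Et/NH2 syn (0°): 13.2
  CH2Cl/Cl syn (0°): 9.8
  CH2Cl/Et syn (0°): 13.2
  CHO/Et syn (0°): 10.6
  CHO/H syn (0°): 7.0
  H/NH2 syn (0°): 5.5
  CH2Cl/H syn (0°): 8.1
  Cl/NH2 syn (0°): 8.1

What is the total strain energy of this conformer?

25.9 kJ/mol

This conformer (eclipsed): CHO–Et eclipsed, CH2Cl–Cl eclipsed, NH2–H eclipsed; 10.6 + 9.8 + 5.5 = 25.9 kJ/mol.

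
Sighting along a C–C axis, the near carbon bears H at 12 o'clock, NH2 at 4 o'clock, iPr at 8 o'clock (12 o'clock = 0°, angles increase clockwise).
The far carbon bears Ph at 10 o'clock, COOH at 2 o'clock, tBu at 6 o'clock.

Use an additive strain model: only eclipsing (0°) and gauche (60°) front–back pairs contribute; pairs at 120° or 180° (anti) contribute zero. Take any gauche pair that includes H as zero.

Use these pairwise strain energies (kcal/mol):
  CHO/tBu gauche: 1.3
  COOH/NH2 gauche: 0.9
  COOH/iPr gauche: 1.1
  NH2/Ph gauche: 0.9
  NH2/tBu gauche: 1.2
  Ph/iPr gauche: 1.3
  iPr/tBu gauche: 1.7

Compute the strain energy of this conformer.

This conformer (staggered): NH2(120°)/COOH(60°) gauche 0.9; NH2(120°)/tBu(180°) gauche 1.2; iPr(240°)/Ph(300°) gauche 1.3; iPr(240°)/tBu(180°) gauche 1.7 → 5.1 kcal/mol.

5.1 kcal/mol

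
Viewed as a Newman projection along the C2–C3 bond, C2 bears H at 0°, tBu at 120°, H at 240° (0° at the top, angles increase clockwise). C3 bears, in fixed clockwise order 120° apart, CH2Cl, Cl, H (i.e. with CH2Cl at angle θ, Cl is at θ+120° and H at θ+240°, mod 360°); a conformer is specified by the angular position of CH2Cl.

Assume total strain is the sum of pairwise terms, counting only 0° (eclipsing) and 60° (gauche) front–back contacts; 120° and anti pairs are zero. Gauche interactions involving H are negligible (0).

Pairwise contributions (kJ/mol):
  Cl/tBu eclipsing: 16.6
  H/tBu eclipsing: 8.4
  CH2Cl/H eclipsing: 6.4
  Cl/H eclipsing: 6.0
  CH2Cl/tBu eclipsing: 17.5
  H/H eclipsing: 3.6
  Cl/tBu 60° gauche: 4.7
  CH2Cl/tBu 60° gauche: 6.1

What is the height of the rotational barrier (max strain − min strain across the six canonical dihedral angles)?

22.4 kJ/mol

CH2Cl at 0° (eclipsed): H–CH2Cl eclipsed, tBu–Cl eclipsed, H–H eclipsed; 6.4 + 16.6 + 3.6 = 26.6 kJ/mol.
CH2Cl at 60° (staggered): tBu–CH2Cl gauche, tBu–Cl gauche; 6.1 + 4.7 = 10.8 kJ/mol.
CH2Cl at 120° (eclipsed): H–H eclipsed, tBu–CH2Cl eclipsed, H–Cl eclipsed; 3.6 + 17.5 + 6.0 = 27.1 kJ/mol.
CH2Cl at 180° (staggered): tBu–CH2Cl gauche; 6.1 = 6.1 kJ/mol.
CH2Cl at 240° (eclipsed): H–Cl eclipsed, tBu–H eclipsed, H–CH2Cl eclipsed; 6.0 + 8.4 + 6.4 = 20.8 kJ/mol.
CH2Cl at 300° (staggered): tBu–Cl gauche; 4.7 = 4.7 kJ/mol.
Max at 120° (27.1 kJ/mol), min at 300° (4.7 kJ/mol); barrier = 22.4 kJ/mol.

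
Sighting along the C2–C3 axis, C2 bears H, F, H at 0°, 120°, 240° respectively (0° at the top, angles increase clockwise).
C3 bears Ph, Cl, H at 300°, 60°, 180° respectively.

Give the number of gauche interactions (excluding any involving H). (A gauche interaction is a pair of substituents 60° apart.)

Non-H gauche pairs: F(120°)/Cl(60°) — 1 interaction.

1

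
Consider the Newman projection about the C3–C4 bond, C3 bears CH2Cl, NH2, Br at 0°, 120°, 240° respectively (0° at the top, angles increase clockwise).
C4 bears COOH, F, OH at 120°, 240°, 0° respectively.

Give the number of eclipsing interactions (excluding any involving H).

Non-H eclipsing pairs: CH2Cl(0°)/OH(0°); NH2(120°)/COOH(120°); Br(240°)/F(240°) — 3 interactions.

3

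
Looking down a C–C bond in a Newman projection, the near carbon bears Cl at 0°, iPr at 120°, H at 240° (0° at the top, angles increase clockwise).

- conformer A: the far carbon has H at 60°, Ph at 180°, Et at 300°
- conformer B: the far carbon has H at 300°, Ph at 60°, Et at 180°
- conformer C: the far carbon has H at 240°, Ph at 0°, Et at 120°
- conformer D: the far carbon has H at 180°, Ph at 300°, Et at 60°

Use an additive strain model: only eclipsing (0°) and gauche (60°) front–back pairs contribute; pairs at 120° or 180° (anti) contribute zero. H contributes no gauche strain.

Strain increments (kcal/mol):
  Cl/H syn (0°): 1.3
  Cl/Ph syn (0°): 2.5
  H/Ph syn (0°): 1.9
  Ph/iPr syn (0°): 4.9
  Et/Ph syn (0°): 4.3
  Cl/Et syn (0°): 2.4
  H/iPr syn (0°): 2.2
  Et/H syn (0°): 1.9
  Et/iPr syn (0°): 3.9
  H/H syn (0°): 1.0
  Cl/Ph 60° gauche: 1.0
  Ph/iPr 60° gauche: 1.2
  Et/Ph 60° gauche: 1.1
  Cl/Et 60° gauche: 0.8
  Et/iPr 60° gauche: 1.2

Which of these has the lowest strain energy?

A (staggered): Cl–Et gauche, iPr–Ph gauche; 0.8 + 1.2 = 2.0 kcal/mol.
B (staggered): Cl–Ph gauche, iPr–Ph gauche, iPr–Et gauche; 1.0 + 1.2 + 1.2 = 3.4 kcal/mol.
C (eclipsed): Cl–Ph eclipsed, iPr–Et eclipsed, H–H eclipsed; 2.5 + 3.9 + 1.0 = 7.4 kcal/mol.
D (staggered): Cl–Ph gauche, Cl–Et gauche, iPr–Et gauche; 1.0 + 0.8 + 1.2 = 3.0 kcal/mol.
A has the lowest total (2.0 kcal/mol).

A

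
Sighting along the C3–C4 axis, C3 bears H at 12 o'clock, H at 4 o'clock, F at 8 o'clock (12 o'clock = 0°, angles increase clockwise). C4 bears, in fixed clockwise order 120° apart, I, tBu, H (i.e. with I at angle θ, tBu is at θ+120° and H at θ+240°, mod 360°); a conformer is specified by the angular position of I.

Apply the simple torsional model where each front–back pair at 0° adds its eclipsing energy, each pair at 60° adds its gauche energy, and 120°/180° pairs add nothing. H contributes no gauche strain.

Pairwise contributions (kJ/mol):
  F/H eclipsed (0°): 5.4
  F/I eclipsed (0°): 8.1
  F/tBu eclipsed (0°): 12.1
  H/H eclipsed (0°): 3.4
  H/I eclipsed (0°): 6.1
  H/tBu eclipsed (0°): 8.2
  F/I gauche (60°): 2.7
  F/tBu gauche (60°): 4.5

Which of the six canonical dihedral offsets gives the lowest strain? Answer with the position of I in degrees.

300°

I at 0° is eclipsed. H at 0° is eclipsed with I at 0° (6.1); H at 120° is eclipsed with tBu at 120° (8.2); F at 240° is eclipsed with H at 240° (5.4). Total 19.7 kJ/mol.
I at 60° is staggered. F at 240° is gauche with tBu at 180° (4.5). Total 4.5 kJ/mol.
I at 120° is eclipsed. H at 0° is eclipsed with H at 0° (3.4); H at 120° is eclipsed with I at 120° (6.1); F at 240° is eclipsed with tBu at 240° (12.1). Total 21.6 kJ/mol.
I at 180° is staggered. F at 240° is gauche with I at 180° (2.7); F at 240° is gauche with tBu at 300° (4.5). Total 7.2 kJ/mol.
I at 240° is eclipsed. H at 0° is eclipsed with tBu at 0° (8.2); H at 120° is eclipsed with H at 120° (3.4); F at 240° is eclipsed with I at 240° (8.1). Total 19.7 kJ/mol.
I at 300° is staggered. F at 240° is gauche with I at 300° (2.7). Total 2.7 kJ/mol.
The minimum (2.7 kJ/mol) occurs with I at 300°.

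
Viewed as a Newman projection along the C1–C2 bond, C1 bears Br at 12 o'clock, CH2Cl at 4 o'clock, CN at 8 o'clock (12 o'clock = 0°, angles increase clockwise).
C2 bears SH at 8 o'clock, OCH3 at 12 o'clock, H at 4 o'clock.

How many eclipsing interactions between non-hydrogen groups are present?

Non-H eclipsing pairs: Br(0°)/OCH3(0°); CN(240°)/SH(240°) — 2 interactions.

2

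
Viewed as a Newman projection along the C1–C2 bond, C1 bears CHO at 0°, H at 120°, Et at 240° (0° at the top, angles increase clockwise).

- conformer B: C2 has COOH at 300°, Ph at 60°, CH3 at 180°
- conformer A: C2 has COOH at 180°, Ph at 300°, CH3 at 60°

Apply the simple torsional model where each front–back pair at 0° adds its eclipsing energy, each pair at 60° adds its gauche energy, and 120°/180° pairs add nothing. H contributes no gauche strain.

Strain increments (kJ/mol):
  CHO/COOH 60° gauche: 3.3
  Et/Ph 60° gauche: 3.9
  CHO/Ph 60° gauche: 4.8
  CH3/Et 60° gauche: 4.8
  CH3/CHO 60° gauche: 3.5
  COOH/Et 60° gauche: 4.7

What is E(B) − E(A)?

B (staggered): CHO–COOH gauche, CHO–Ph gauche, Et–COOH gauche, Et–CH3 gauche; 3.3 + 4.8 + 4.7 + 4.8 = 17.6 kJ/mol.
A (staggered): CHO–Ph gauche, CHO–CH3 gauche, Et–COOH gauche, Et–Ph gauche; 4.8 + 3.5 + 4.7 + 3.9 = 16.9 kJ/mol.
E(B) − E(A) = 17.6 − 16.9 = +0.7 kJ/mol.

+0.7 kJ/mol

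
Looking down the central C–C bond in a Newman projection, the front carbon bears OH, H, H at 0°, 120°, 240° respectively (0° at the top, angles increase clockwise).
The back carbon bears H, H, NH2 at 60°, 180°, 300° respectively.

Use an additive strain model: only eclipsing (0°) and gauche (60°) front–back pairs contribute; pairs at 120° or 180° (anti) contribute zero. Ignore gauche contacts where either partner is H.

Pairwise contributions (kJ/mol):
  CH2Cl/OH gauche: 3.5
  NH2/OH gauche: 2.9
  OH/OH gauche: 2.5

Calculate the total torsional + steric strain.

This conformer is staggered. OH at 0° is gauche with NH2 at 300° (2.9). Total 2.9 kJ/mol.

2.9 kJ/mol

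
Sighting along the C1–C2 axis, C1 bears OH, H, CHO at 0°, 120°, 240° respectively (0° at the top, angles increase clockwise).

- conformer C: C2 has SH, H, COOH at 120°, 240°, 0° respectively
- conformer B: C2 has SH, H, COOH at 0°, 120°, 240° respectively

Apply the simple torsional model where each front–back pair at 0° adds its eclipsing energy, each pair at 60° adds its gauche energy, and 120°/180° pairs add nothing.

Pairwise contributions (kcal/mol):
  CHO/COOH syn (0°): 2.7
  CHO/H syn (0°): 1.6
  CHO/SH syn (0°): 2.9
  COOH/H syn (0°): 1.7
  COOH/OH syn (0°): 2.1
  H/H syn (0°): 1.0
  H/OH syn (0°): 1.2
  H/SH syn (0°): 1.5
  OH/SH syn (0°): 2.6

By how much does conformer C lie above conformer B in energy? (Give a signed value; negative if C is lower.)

-1.1 kcal/mol

C (eclipsed): OH(0°)/COOH(0°) eclipsed 2.1; H(120°)/SH(120°) eclipsed 1.5; CHO(240°)/H(240°) eclipsed 1.6 → 5.2 kcal/mol.
B (eclipsed): OH(0°)/SH(0°) eclipsed 2.6; H(120°)/H(120°) eclipsed 1.0; CHO(240°)/COOH(240°) eclipsed 2.7 → 6.3 kcal/mol.
E(C) − E(B) = 5.2 − 6.3 = -1.1 kcal/mol.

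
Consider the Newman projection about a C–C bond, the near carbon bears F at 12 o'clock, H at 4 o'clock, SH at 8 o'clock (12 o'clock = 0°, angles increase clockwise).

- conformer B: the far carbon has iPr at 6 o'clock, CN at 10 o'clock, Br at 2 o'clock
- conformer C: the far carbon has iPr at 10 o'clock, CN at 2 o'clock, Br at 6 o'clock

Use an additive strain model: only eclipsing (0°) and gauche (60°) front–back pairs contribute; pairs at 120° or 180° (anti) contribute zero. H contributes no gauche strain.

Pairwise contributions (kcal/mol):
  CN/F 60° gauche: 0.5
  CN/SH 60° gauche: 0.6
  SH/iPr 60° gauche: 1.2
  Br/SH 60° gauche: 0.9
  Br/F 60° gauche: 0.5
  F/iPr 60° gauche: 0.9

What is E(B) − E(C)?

-0.7 kcal/mol

B (staggered): F(0°)/CN(300°) gauche 0.5; F(0°)/Br(60°) gauche 0.5; SH(240°)/iPr(180°) gauche 1.2; SH(240°)/CN(300°) gauche 0.6 → 2.8 kcal/mol.
C (staggered): F(0°)/iPr(300°) gauche 0.9; F(0°)/CN(60°) gauche 0.5; SH(240°)/iPr(300°) gauche 1.2; SH(240°)/Br(180°) gauche 0.9 → 3.5 kcal/mol.
E(B) − E(C) = 2.8 − 3.5 = -0.7 kcal/mol.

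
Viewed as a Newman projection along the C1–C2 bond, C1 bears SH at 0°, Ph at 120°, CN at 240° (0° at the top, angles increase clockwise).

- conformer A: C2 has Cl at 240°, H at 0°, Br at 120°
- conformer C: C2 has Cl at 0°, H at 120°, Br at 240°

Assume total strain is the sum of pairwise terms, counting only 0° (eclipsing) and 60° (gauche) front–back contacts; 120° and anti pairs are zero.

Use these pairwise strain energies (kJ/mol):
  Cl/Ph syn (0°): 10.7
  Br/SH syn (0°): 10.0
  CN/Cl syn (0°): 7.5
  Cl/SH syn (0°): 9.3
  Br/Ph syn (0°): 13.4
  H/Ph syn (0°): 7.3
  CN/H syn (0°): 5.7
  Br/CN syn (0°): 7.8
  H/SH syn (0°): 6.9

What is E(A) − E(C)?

A (eclipsed): SH–H eclipsed, Ph–Br eclipsed, CN–Cl eclipsed; 6.9 + 13.4 + 7.5 = 27.8 kJ/mol.
C (eclipsed): SH–Cl eclipsed, Ph–H eclipsed, CN–Br eclipsed; 9.3 + 7.3 + 7.8 = 24.4 kJ/mol.
E(A) − E(C) = 27.8 − 24.4 = +3.4 kJ/mol.

+3.4 kJ/mol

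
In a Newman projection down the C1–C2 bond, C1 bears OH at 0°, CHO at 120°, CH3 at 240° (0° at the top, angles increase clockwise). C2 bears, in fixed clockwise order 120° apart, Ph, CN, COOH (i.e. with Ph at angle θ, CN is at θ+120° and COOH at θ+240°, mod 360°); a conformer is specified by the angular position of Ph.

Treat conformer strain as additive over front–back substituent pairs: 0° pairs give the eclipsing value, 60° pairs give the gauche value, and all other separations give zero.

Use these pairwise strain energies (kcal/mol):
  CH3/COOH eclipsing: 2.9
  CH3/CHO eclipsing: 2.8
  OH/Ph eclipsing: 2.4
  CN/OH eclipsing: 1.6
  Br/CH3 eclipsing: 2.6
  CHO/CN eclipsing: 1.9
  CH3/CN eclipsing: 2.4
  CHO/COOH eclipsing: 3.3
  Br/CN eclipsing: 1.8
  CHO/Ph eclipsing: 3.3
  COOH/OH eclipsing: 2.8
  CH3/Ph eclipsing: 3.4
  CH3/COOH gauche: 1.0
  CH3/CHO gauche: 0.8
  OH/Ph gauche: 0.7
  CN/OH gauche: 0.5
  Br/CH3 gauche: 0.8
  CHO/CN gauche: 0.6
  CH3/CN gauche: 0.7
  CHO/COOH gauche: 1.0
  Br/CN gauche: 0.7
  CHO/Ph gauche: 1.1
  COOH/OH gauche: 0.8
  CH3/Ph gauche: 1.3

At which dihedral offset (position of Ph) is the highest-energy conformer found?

Ph at 0° (eclipsed): OH(0°)/Ph(0°) eclipsed 2.4; CHO(120°)/CN(120°) eclipsed 1.9; CH3(240°)/COOH(240°) eclipsed 2.9 → 7.2 kcal/mol.
Ph at 60° (staggered): OH(0°)/Ph(60°) gauche 0.7; OH(0°)/COOH(300°) gauche 0.8; CHO(120°)/Ph(60°) gauche 1.1; CHO(120°)/CN(180°) gauche 0.6; CH3(240°)/CN(180°) gauche 0.7; CH3(240°)/COOH(300°) gauche 1.0 → 4.9 kcal/mol.
Ph at 120° (eclipsed): OH(0°)/COOH(0°) eclipsed 2.8; CHO(120°)/Ph(120°) eclipsed 3.3; CH3(240°)/CN(240°) eclipsed 2.4 → 8.5 kcal/mol.
Ph at 180° (staggered): OH(0°)/CN(300°) gauche 0.5; OH(0°)/COOH(60°) gauche 0.8; CHO(120°)/Ph(180°) gauche 1.1; CHO(120°)/COOH(60°) gauche 1.0; CH3(240°)/Ph(180°) gauche 1.3; CH3(240°)/CN(300°) gauche 0.7 → 5.4 kcal/mol.
Ph at 240° (eclipsed): OH(0°)/CN(0°) eclipsed 1.6; CHO(120°)/COOH(120°) eclipsed 3.3; CH3(240°)/Ph(240°) eclipsed 3.4 → 8.3 kcal/mol.
Ph at 300° (staggered): OH(0°)/Ph(300°) gauche 0.7; OH(0°)/CN(60°) gauche 0.5; CHO(120°)/CN(60°) gauche 0.6; CHO(120°)/COOH(180°) gauche 1.0; CH3(240°)/Ph(300°) gauche 1.3; CH3(240°)/COOH(180°) gauche 1.0 → 5.1 kcal/mol.
The maximum (8.5 kcal/mol) occurs with Ph at 120°.

120°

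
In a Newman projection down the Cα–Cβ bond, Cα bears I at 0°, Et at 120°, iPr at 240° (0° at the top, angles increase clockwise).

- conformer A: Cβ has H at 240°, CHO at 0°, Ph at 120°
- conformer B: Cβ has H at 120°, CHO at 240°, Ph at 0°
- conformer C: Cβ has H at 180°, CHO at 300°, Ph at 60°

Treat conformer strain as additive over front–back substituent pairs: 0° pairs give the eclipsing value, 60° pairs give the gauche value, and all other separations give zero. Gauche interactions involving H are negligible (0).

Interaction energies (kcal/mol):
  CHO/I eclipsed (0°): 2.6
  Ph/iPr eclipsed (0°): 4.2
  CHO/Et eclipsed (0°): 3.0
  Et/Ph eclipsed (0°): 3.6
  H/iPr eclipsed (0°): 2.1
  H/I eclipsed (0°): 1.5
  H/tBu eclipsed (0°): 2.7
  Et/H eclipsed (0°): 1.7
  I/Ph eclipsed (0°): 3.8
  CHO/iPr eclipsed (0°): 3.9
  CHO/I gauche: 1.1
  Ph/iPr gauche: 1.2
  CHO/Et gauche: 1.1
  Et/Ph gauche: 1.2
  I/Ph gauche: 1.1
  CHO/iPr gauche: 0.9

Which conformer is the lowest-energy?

C

A (eclipsed): I(0°)/CHO(0°) eclipsed 2.6; Et(120°)/Ph(120°) eclipsed 3.6; iPr(240°)/H(240°) eclipsed 2.1 → 8.3 kcal/mol.
B (eclipsed): I(0°)/Ph(0°) eclipsed 3.8; Et(120°)/H(120°) eclipsed 1.7; iPr(240°)/CHO(240°) eclipsed 3.9 → 9.4 kcal/mol.
C (staggered): I(0°)/CHO(300°) gauche 1.1; I(0°)/Ph(60°) gauche 1.1; Et(120°)/Ph(60°) gauche 1.2; iPr(240°)/CHO(300°) gauche 0.9 → 4.3 kcal/mol.
C has the lowest total (4.3 kcal/mol).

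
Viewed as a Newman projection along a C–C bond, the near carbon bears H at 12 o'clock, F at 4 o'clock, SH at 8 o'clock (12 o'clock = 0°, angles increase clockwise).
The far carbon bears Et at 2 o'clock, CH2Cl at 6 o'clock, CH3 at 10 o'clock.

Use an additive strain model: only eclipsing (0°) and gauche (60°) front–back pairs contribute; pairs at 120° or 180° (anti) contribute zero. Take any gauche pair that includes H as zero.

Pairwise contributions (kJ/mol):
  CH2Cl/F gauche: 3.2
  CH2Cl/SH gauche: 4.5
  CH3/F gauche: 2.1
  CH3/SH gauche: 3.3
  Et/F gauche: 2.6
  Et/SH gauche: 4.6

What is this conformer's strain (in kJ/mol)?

13.6 kJ/mol

This conformer (staggered): F–Et gauche, F–CH2Cl gauche, SH–CH2Cl gauche, SH–CH3 gauche; 2.6 + 3.2 + 4.5 + 3.3 = 13.6 kJ/mol.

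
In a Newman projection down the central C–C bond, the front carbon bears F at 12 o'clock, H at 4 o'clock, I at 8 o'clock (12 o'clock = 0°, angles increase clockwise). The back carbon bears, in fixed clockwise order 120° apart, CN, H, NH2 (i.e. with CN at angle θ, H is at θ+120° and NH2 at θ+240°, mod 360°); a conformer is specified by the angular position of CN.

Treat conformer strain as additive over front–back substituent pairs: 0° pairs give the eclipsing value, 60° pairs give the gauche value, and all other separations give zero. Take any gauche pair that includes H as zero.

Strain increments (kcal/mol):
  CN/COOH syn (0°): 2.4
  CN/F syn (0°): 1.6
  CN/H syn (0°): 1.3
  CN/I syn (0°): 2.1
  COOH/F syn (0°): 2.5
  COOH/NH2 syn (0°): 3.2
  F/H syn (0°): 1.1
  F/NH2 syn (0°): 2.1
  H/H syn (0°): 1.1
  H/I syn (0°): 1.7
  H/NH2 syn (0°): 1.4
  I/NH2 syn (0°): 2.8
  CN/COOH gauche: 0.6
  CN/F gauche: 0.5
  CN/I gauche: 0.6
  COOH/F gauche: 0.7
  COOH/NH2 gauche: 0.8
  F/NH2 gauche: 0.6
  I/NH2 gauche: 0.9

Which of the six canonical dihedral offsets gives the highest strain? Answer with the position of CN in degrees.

CN at 0° (eclipsed): F–CN eclipsed, H–H eclipsed, I–NH2 eclipsed; 1.6 + 1.1 + 2.8 = 5.5 kcal/mol.
CN at 60° (staggered): F–CN gauche, F–NH2 gauche, I–NH2 gauche; 0.5 + 0.6 + 0.9 = 2.0 kcal/mol.
CN at 120° (eclipsed): F–NH2 eclipsed, H–CN eclipsed, I–H eclipsed; 2.1 + 1.3 + 1.7 = 5.1 kcal/mol.
CN at 180° (staggered): F–NH2 gauche, I–CN gauche; 0.6 + 0.6 = 1.2 kcal/mol.
CN at 240° (eclipsed): F–H eclipsed, H–NH2 eclipsed, I–CN eclipsed; 1.1 + 1.4 + 2.1 = 4.6 kcal/mol.
CN at 300° (staggered): F–CN gauche, I–CN gauche, I–NH2 gauche; 0.5 + 0.6 + 0.9 = 2.0 kcal/mol.
The maximum (5.5 kcal/mol) occurs with CN at 0°.

0°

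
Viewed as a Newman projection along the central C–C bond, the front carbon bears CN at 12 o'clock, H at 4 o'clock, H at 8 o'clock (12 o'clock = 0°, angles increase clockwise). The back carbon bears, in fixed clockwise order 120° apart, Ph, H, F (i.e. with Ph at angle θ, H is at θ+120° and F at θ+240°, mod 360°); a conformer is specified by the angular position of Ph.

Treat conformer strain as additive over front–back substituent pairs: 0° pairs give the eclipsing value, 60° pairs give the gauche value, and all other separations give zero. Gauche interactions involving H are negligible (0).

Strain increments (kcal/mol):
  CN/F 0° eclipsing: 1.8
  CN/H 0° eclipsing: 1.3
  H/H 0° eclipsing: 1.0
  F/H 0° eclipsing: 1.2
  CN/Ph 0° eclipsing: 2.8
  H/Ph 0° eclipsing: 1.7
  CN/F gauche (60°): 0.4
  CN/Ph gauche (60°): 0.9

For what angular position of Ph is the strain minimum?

Ph at 0° (eclipsed): CN(0°)/Ph(0°) eclipsed 2.8; H(120°)/H(120°) eclipsed 1.0; H(240°)/F(240°) eclipsed 1.2 → 5.0 kcal/mol.
Ph at 60° (staggered): CN(0°)/Ph(60°) gauche 0.9; CN(0°)/F(300°) gauche 0.4 → 1.3 kcal/mol.
Ph at 120° (eclipsed): CN(0°)/F(0°) eclipsed 1.8; H(120°)/Ph(120°) eclipsed 1.7; H(240°)/H(240°) eclipsed 1.0 → 4.5 kcal/mol.
Ph at 180° (staggered): CN(0°)/F(60°) gauche 0.4 → 0.4 kcal/mol.
Ph at 240° (eclipsed): CN(0°)/H(0°) eclipsed 1.3; H(120°)/F(120°) eclipsed 1.2; H(240°)/Ph(240°) eclipsed 1.7 → 4.2 kcal/mol.
Ph at 300° (staggered): CN(0°)/Ph(300°) gauche 0.9 → 0.9 kcal/mol.
The minimum (0.4 kcal/mol) occurs with Ph at 180°.

180°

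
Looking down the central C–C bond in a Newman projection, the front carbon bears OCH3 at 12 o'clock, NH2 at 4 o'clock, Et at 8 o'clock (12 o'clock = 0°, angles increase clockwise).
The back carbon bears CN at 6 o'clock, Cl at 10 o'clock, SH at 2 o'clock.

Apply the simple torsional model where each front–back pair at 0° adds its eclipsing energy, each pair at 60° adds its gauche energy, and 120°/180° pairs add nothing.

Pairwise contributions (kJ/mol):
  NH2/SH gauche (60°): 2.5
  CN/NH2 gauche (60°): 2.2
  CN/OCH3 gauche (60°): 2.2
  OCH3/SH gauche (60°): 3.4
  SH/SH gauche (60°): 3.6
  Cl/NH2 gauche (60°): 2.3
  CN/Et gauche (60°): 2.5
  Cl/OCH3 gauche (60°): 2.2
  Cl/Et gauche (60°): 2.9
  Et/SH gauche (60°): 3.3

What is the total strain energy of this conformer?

This conformer (staggered): OCH3–Cl gauche, OCH3–SH gauche, NH2–CN gauche, NH2–SH gauche, Et–CN gauche, Et–Cl gauche; 2.2 + 3.4 + 2.2 + 2.5 + 2.5 + 2.9 = 15.7 kJ/mol.

15.7 kJ/mol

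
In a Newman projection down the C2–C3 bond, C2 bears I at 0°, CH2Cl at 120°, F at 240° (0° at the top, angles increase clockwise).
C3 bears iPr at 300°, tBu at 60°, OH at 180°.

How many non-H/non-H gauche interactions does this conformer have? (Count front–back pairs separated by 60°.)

Non-H gauche pairs: I(0°)/iPr(300°); I(0°)/tBu(60°); CH2Cl(120°)/tBu(60°); CH2Cl(120°)/OH(180°); F(240°)/iPr(300°); F(240°)/OH(180°) — 6 interactions.

6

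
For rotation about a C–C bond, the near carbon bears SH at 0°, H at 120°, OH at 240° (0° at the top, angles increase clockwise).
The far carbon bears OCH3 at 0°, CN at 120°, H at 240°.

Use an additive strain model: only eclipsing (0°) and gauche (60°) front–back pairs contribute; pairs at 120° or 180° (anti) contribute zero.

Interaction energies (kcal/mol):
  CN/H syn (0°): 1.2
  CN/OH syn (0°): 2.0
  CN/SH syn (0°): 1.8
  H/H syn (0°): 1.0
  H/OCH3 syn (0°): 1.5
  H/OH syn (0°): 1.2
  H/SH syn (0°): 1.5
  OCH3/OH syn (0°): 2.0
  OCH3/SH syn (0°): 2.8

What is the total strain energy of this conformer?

5.2 kcal/mol

This conformer (eclipsed): SH–OCH3 eclipsed, H–CN eclipsed, OH–H eclipsed; 2.8 + 1.2 + 1.2 = 5.2 kcal/mol.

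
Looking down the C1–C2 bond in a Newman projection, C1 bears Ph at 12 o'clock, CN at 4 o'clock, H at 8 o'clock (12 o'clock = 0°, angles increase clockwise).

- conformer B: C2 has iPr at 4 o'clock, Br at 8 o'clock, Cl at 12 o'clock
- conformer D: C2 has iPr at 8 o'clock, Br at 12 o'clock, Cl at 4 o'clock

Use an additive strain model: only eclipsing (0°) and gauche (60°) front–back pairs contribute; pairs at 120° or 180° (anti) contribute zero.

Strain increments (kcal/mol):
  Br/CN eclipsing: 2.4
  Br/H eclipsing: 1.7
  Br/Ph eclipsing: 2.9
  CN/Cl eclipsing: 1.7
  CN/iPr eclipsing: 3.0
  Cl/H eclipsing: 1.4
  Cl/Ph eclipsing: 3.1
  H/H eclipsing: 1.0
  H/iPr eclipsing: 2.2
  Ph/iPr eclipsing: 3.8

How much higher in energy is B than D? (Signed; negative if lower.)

B (eclipsed): Ph(0°)/Cl(0°) eclipsed 3.1; CN(120°)/iPr(120°) eclipsed 3.0; H(240°)/Br(240°) eclipsed 1.7 → 7.8 kcal/mol.
D (eclipsed): Ph(0°)/Br(0°) eclipsed 2.9; CN(120°)/Cl(120°) eclipsed 1.7; H(240°)/iPr(240°) eclipsed 2.2 → 6.8 kcal/mol.
E(B) − E(D) = 7.8 − 6.8 = +1.0 kcal/mol.

+1.0 kcal/mol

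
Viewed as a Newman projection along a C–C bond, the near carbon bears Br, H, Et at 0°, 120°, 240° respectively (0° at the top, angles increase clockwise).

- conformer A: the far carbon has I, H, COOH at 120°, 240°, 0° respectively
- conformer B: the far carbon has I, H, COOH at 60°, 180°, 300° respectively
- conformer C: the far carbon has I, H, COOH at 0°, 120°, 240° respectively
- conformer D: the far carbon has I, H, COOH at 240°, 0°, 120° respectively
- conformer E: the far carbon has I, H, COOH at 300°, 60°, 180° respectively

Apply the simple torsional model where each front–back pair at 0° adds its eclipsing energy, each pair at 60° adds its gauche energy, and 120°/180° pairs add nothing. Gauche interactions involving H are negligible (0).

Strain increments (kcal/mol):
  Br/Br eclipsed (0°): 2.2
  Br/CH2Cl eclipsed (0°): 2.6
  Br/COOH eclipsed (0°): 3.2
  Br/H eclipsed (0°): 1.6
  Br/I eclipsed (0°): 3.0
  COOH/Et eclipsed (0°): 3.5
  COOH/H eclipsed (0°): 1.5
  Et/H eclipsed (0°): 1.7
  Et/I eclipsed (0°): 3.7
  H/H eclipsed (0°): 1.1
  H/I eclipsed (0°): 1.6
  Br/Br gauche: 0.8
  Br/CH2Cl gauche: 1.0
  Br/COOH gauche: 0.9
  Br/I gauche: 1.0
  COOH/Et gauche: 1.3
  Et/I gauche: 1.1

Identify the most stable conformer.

A (eclipsed): Br(0°)/COOH(0°) eclipsed 3.2; H(120°)/I(120°) eclipsed 1.6; Et(240°)/H(240°) eclipsed 1.7 → 6.5 kcal/mol.
B (staggered): Br(0°)/I(60°) gauche 1.0; Br(0°)/COOH(300°) gauche 0.9; Et(240°)/COOH(300°) gauche 1.3 → 3.2 kcal/mol.
C (eclipsed): Br(0°)/I(0°) eclipsed 3.0; H(120°)/H(120°) eclipsed 1.1; Et(240°)/COOH(240°) eclipsed 3.5 → 7.6 kcal/mol.
D (eclipsed): Br(0°)/H(0°) eclipsed 1.6; H(120°)/COOH(120°) eclipsed 1.5; Et(240°)/I(240°) eclipsed 3.7 → 6.8 kcal/mol.
E (staggered): Br(0°)/I(300°) gauche 1.0; Et(240°)/I(300°) gauche 1.1; Et(240°)/COOH(180°) gauche 1.3 → 3.4 kcal/mol.
B has the lowest total (3.2 kcal/mol).

B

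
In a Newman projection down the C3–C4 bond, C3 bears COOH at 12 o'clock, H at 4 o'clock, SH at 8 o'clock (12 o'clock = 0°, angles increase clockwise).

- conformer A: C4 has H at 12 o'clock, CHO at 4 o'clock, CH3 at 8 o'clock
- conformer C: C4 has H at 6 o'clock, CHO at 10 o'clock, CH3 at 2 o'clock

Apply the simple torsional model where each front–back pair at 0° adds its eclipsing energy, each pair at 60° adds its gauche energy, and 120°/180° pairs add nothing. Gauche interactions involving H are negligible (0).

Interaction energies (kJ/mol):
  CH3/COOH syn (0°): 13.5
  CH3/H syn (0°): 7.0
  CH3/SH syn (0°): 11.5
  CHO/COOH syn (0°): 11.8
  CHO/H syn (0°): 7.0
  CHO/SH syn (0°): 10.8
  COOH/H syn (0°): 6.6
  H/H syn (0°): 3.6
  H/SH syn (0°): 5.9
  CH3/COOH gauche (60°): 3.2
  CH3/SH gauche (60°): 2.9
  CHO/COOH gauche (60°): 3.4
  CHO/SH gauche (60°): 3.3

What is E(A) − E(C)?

A (eclipsed): COOH(0°)/H(0°) eclipsed 6.6; H(120°)/CHO(120°) eclipsed 7.0; SH(240°)/CH3(240°) eclipsed 11.5 → 25.1 kJ/mol.
C (staggered): COOH(0°)/CHO(300°) gauche 3.4; COOH(0°)/CH3(60°) gauche 3.2; SH(240°)/CHO(300°) gauche 3.3 → 9.9 kJ/mol.
E(A) − E(C) = 25.1 − 9.9 = +15.2 kJ/mol.

+15.2 kJ/mol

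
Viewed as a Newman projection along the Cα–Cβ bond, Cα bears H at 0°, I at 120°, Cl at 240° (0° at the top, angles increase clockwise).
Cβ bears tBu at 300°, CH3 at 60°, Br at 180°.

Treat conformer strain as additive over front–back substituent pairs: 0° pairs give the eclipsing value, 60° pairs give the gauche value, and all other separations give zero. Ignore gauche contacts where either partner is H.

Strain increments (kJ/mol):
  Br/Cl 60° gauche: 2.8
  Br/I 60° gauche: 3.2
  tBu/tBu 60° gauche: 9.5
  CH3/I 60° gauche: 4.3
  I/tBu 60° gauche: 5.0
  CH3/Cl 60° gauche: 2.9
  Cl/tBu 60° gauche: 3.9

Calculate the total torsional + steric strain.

14.2 kJ/mol

This conformer is staggered. I at 120° is gauche with CH3 at 60° (4.3); I at 120° is gauche with Br at 180° (3.2); Cl at 240° is gauche with tBu at 300° (3.9); Cl at 240° is gauche with Br at 180° (2.8). Total 14.2 kJ/mol.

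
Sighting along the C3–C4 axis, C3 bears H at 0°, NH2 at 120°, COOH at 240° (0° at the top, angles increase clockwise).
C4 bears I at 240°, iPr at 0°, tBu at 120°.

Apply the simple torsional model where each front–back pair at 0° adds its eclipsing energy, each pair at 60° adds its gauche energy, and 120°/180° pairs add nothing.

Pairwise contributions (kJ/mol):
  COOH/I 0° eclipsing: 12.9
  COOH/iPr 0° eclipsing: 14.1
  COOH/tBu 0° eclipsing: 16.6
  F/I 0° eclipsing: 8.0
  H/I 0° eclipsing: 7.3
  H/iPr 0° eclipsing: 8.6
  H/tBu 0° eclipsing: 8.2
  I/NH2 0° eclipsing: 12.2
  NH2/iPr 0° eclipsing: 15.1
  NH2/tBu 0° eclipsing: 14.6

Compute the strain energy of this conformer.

36.1 kJ/mol

This conformer (eclipsed): H(0°)/iPr(0°) eclipsed 8.6; NH2(120°)/tBu(120°) eclipsed 14.6; COOH(240°)/I(240°) eclipsed 12.9 → 36.1 kJ/mol.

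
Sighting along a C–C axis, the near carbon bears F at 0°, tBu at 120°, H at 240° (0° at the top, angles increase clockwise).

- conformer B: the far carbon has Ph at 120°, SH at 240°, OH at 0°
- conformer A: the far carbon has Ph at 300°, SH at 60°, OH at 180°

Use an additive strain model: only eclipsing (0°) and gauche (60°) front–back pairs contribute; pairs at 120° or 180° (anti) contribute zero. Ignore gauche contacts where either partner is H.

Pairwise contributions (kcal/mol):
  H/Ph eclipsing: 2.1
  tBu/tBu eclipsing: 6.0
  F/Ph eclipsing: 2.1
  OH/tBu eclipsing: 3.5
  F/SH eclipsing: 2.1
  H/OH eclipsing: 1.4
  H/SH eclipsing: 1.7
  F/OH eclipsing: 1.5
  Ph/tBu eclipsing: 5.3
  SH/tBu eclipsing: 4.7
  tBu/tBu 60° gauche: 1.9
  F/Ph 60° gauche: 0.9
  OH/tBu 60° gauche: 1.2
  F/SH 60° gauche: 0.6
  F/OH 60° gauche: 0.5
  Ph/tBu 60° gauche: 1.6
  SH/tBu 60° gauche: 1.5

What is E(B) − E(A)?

B is eclipsed. F at 0° is eclipsed with OH at 0° (1.5); tBu at 120° is eclipsed with Ph at 120° (5.3); H at 240° is eclipsed with SH at 240° (1.7). Total 8.5 kcal/mol.
A is staggered. F at 0° is gauche with Ph at 300° (0.9); F at 0° is gauche with SH at 60° (0.6); tBu at 120° is gauche with SH at 60° (1.5); tBu at 120° is gauche with OH at 180° (1.2). Total 4.2 kcal/mol.
E(B) − E(A) = 8.5 − 4.2 = +4.3 kcal/mol.

+4.3 kcal/mol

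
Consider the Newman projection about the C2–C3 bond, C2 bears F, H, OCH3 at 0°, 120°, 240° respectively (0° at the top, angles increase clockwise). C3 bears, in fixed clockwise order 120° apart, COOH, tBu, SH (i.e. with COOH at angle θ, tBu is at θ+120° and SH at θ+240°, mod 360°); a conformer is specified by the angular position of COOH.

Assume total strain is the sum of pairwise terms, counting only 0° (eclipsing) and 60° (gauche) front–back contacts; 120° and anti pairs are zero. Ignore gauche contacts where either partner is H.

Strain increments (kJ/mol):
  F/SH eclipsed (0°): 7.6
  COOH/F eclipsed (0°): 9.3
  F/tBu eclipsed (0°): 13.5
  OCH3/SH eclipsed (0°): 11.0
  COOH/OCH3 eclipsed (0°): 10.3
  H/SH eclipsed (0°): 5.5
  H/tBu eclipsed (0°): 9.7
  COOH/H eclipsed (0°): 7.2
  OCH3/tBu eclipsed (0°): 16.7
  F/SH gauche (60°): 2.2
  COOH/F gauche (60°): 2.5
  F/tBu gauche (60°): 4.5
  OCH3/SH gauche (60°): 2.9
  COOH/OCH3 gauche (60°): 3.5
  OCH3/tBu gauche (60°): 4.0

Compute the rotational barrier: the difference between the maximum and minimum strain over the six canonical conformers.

COOH at 0° is eclipsed. F at 0° is eclipsed with COOH at 0° (9.3); H at 120° is eclipsed with tBu at 120° (9.7); OCH3 at 240° is eclipsed with SH at 240° (11.0). Total 30.0 kJ/mol.
COOH at 60° is staggered. F at 0° is gauche with COOH at 60° (2.5); F at 0° is gauche with SH at 300° (2.2); OCH3 at 240° is gauche with tBu at 180° (4.0); OCH3 at 240° is gauche with SH at 300° (2.9). Total 11.6 kJ/mol.
COOH at 120° is eclipsed. F at 0° is eclipsed with SH at 0° (7.6); H at 120° is eclipsed with COOH at 120° (7.2); OCH3 at 240° is eclipsed with tBu at 240° (16.7). Total 31.5 kJ/mol.
COOH at 180° is staggered. F at 0° is gauche with tBu at 300° (4.5); F at 0° is gauche with SH at 60° (2.2); OCH3 at 240° is gauche with COOH at 180° (3.5); OCH3 at 240° is gauche with tBu at 300° (4.0). Total 14.2 kJ/mol.
COOH at 240° is eclipsed. F at 0° is eclipsed with tBu at 0° (13.5); H at 120° is eclipsed with SH at 120° (5.5); OCH3 at 240° is eclipsed with COOH at 240° (10.3). Total 29.3 kJ/mol.
COOH at 300° is staggered. F at 0° is gauche with COOH at 300° (2.5); F at 0° is gauche with tBu at 60° (4.5); OCH3 at 240° is gauche with COOH at 300° (3.5); OCH3 at 240° is gauche with SH at 180° (2.9). Total 13.4 kJ/mol.
Max at 120° (31.5 kJ/mol), min at 60° (11.6 kJ/mol); barrier = 19.9 kJ/mol.

19.9 kJ/mol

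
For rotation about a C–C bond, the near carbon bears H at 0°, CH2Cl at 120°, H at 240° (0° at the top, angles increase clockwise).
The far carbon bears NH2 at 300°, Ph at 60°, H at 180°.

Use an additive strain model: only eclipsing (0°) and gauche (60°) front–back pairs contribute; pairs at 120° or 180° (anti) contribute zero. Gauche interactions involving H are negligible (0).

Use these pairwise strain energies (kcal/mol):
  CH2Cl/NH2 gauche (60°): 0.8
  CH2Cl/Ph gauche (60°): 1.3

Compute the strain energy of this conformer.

1.3 kcal/mol

This conformer (staggered): CH2Cl–Ph gauche; 1.3 = 1.3 kcal/mol.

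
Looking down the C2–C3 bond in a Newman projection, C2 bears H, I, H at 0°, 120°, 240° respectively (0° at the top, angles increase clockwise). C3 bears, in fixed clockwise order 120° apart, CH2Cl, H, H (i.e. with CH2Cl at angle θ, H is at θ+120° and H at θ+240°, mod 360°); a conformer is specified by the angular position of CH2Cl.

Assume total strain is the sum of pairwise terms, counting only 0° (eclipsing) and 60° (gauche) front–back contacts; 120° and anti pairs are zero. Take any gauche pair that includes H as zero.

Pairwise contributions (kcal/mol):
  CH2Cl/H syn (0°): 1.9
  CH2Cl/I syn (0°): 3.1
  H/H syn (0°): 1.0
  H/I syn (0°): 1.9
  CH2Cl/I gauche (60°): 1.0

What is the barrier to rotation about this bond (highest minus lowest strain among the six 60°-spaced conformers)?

5.1 kcal/mol

CH2Cl at 0° is eclipsed. H at 0° is eclipsed with CH2Cl at 0° (1.9); I at 120° is eclipsed with H at 120° (1.9); H at 240° is eclipsed with H at 240° (1.0). Total 4.8 kcal/mol.
CH2Cl at 60° is staggered. I at 120° is gauche with CH2Cl at 60° (1.0). Total 1.0 kcal/mol.
CH2Cl at 120° is eclipsed. H at 0° is eclipsed with H at 0° (1.0); I at 120° is eclipsed with CH2Cl at 120° (3.1); H at 240° is eclipsed with H at 240° (1.0). Total 5.1 kcal/mol.
CH2Cl at 180° is staggered. I at 120° is gauche with CH2Cl at 180° (1.0). Total 1.0 kcal/mol.
CH2Cl at 240° is eclipsed. H at 0° is eclipsed with H at 0° (1.0); I at 120° is eclipsed with H at 120° (1.9); H at 240° is eclipsed with CH2Cl at 240° (1.9). Total 4.8 kcal/mol.
CH2Cl at 300° (staggered): no non-H gauche contacts → 0.0 kcal/mol.
Max at 120° (5.1 kcal/mol), min at 300° (0.0 kcal/mol); barrier = 5.1 kcal/mol.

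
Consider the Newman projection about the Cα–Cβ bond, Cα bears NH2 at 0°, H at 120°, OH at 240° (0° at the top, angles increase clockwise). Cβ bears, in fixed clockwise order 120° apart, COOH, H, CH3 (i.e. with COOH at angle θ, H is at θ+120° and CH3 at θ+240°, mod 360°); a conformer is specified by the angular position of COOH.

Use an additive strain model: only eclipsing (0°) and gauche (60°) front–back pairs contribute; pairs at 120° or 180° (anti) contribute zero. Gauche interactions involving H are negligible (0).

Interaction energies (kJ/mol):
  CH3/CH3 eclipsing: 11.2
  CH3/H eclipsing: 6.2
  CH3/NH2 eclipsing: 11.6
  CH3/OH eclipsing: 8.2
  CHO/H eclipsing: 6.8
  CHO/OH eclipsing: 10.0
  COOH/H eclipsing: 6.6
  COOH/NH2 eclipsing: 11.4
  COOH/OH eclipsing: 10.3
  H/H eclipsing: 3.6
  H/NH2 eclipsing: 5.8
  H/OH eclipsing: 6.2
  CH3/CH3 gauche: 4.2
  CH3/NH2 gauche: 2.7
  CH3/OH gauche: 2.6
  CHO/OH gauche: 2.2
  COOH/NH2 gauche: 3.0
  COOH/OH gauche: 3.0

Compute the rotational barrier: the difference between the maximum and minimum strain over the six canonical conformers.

18.7 kJ/mol

COOH at 0° (eclipsed): NH2(0°)/COOH(0°) eclipsed 11.4; H(120°)/H(120°) eclipsed 3.6; OH(240°)/CH3(240°) eclipsed 8.2 → 23.2 kJ/mol.
COOH at 60° (staggered): NH2(0°)/COOH(60°) gauche 3.0; NH2(0°)/CH3(300°) gauche 2.7; OH(240°)/CH3(300°) gauche 2.6 → 8.3 kJ/mol.
COOH at 120° (eclipsed): NH2(0°)/CH3(0°) eclipsed 11.6; H(120°)/COOH(120°) eclipsed 6.6; OH(240°)/H(240°) eclipsed 6.2 → 24.4 kJ/mol.
COOH at 180° (staggered): NH2(0°)/CH3(60°) gauche 2.7; OH(240°)/COOH(180°) gauche 3.0 → 5.7 kJ/mol.
COOH at 240° (eclipsed): NH2(0°)/H(0°) eclipsed 5.8; H(120°)/CH3(120°) eclipsed 6.2; OH(240°)/COOH(240°) eclipsed 10.3 → 22.3 kJ/mol.
COOH at 300° (staggered): NH2(0°)/COOH(300°) gauche 3.0; OH(240°)/COOH(300°) gauche 3.0; OH(240°)/CH3(180°) gauche 2.6 → 8.6 kJ/mol.
Max at 120° (24.4 kJ/mol), min at 180° (5.7 kJ/mol); barrier = 18.7 kJ/mol.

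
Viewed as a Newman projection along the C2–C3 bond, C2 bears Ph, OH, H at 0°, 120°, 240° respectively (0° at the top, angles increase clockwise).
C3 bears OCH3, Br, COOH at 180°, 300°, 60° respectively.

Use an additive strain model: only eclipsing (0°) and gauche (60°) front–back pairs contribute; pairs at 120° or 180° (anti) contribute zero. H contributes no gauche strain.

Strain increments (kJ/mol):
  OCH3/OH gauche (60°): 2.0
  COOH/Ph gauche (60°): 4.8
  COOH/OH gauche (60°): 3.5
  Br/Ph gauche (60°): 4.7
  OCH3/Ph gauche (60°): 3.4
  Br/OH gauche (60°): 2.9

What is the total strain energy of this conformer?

15.0 kJ/mol

This conformer (staggered): Ph–Br gauche, Ph–COOH gauche, OH–OCH3 gauche, OH–COOH gauche; 4.7 + 4.8 + 2.0 + 3.5 = 15.0 kJ/mol.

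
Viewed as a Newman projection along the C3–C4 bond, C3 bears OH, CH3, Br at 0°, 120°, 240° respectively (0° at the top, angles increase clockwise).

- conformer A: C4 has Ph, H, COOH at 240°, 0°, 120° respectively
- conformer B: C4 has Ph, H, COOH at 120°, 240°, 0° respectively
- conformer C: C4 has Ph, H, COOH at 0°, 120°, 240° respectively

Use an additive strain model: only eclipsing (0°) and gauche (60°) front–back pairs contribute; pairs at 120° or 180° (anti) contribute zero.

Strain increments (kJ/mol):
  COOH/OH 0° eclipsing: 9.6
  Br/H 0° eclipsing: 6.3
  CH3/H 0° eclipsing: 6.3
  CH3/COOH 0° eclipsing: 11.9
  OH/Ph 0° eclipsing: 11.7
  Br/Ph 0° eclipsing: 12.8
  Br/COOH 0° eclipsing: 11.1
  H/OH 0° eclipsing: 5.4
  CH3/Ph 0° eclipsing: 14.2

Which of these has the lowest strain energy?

C

A (eclipsed): OH–H eclipsed, CH3–COOH eclipsed, Br–Ph eclipsed; 5.4 + 11.9 + 12.8 = 30.1 kJ/mol.
B (eclipsed): OH–COOH eclipsed, CH3–Ph eclipsed, Br–H eclipsed; 9.6 + 14.2 + 6.3 = 30.1 kJ/mol.
C (eclipsed): OH–Ph eclipsed, CH3–H eclipsed, Br–COOH eclipsed; 11.7 + 6.3 + 11.1 = 29.1 kJ/mol.
C has the lowest total (29.1 kJ/mol).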